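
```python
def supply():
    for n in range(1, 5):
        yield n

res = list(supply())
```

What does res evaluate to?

Step 1: The generator yields each value from range(1, 5).
Step 2: list() consumes all yields: [1, 2, 3, 4].
Therefore res = [1, 2, 3, 4].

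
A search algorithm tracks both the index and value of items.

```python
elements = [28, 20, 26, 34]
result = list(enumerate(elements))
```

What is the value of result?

Step 1: enumerate pairs each element with its index:
  (0, 28)
  (1, 20)
  (2, 26)
  (3, 34)
Therefore result = [(0, 28), (1, 20), (2, 26), (3, 34)].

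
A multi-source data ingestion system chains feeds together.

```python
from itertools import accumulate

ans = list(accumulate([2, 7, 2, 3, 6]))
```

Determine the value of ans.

Step 1: accumulate computes running sums:
  + 2 = 2
  + 7 = 9
  + 2 = 11
  + 3 = 14
  + 6 = 20
Therefore ans = [2, 9, 11, 14, 20].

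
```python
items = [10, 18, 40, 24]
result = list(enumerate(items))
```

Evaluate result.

Step 1: enumerate pairs each element with its index:
  (0, 10)
  (1, 18)
  (2, 40)
  (3, 24)
Therefore result = [(0, 10), (1, 18), (2, 40), (3, 24)].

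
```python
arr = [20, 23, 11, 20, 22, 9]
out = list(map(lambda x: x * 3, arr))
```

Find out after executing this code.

Step 1: Apply lambda x: x * 3 to each element:
  20 -> 60
  23 -> 69
  11 -> 33
  20 -> 60
  22 -> 66
  9 -> 27
Therefore out = [60, 69, 33, 60, 66, 27].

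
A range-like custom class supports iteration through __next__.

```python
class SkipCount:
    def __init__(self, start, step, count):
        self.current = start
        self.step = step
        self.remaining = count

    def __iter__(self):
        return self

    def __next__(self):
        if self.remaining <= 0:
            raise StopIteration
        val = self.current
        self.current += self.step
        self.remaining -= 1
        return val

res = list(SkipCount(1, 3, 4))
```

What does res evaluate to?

Step 1: SkipCount starts at 1, increments by 3, for 4 steps:
  Yield 1, then current += 3
  Yield 4, then current += 3
  Yield 7, then current += 3
  Yield 10, then current += 3
Therefore res = [1, 4, 7, 10].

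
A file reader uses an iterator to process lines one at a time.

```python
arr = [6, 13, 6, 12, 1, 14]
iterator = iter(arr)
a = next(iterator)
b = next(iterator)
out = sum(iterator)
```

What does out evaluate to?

Step 1: Create iterator over [6, 13, 6, 12, 1, 14].
Step 2: a = next() = 6, b = next() = 13.
Step 3: sum() of remaining [6, 12, 1, 14] = 33.
Therefore out = 33.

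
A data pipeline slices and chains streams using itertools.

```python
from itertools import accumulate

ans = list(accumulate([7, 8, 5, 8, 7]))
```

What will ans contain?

Step 1: accumulate computes running sums:
  + 7 = 7
  + 8 = 15
  + 5 = 20
  + 8 = 28
  + 7 = 35
Therefore ans = [7, 15, 20, 28, 35].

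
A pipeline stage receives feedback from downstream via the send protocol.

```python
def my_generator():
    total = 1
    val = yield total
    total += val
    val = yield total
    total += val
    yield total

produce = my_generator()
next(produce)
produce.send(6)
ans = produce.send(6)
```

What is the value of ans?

Step 1: next() -> yield total=1.
Step 2: send(6) -> val=6, total = 1+6 = 7, yield 7.
Step 3: send(6) -> val=6, total = 7+6 = 13, yield 13.
Therefore ans = 13.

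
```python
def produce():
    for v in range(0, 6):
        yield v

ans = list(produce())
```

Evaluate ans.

Step 1: The generator yields each value from range(0, 6).
Step 2: list() consumes all yields: [0, 1, 2, 3, 4, 5].
Therefore ans = [0, 1, 2, 3, 4, 5].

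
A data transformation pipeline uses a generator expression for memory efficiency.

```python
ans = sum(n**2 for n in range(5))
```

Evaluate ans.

Step 1: Compute n**2 for each n in range(5):
  n=0: 0**2 = 0
  n=1: 1**2 = 1
  n=2: 2**2 = 4
  n=3: 3**2 = 9
  n=4: 4**2 = 16
Step 2: sum = 0 + 1 + 4 + 9 + 16 = 30.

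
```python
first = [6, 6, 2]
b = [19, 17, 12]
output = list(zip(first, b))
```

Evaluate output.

Step 1: zip pairs elements at same index:
  Index 0: (6, 19)
  Index 1: (6, 17)
  Index 2: (2, 12)
Therefore output = [(6, 19), (6, 17), (2, 12)].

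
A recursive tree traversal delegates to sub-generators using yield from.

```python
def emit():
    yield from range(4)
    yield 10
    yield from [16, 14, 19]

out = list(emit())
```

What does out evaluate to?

Step 1: Trace yields in order:
  yield 0
  yield 1
  yield 2
  yield 3
  yield 10
  yield 16
  yield 14
  yield 19
Therefore out = [0, 1, 2, 3, 10, 16, 14, 19].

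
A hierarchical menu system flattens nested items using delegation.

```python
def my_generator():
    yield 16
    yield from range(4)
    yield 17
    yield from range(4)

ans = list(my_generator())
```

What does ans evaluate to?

Step 1: Trace yields in order:
  yield 16
  yield 0
  yield 1
  yield 2
  yield 3
  yield 17
  yield 0
  yield 1
  yield 2
  yield 3
Therefore ans = [16, 0, 1, 2, 3, 17, 0, 1, 2, 3].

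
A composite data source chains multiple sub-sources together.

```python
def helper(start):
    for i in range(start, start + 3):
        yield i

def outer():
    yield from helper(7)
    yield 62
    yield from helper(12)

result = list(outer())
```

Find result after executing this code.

Step 1: outer() delegates to helper(7):
  yield 7
  yield 8
  yield 9
Step 2: yield 62
Step 3: Delegates to helper(12):
  yield 12
  yield 13
  yield 14
Therefore result = [7, 8, 9, 62, 12, 13, 14].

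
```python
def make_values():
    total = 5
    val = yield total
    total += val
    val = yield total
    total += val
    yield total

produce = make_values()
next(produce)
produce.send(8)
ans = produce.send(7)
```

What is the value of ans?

Step 1: next() -> yield total=5.
Step 2: send(8) -> val=8, total = 5+8 = 13, yield 13.
Step 3: send(7) -> val=7, total = 13+7 = 20, yield 20.
Therefore ans = 20.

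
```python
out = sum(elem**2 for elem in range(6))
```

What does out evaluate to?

Step 1: Compute elem**2 for each elem in range(6):
  elem=0: 0**2 = 0
  elem=1: 1**2 = 1
  elem=2: 2**2 = 4
  elem=3: 3**2 = 9
  elem=4: 4**2 = 16
  elem=5: 5**2 = 25
Step 2: sum = 0 + 1 + 4 + 9 + 16 + 25 = 55.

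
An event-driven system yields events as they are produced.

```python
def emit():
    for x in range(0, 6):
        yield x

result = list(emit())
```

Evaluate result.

Step 1: The generator yields each value from range(0, 6).
Step 2: list() consumes all yields: [0, 1, 2, 3, 4, 5].
Therefore result = [0, 1, 2, 3, 4, 5].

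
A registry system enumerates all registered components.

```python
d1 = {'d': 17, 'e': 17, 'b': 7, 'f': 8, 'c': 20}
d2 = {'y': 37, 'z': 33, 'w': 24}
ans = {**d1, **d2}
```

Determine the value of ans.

Step 1: Merge d1 and d2 (d2 values override on key conflicts).
Step 2: d1 has keys ['d', 'e', 'b', 'f', 'c'], d2 has keys ['y', 'z', 'w'].
Therefore ans = {'d': 17, 'e': 17, 'b': 7, 'f': 8, 'c': 20, 'y': 37, 'z': 33, 'w': 24}.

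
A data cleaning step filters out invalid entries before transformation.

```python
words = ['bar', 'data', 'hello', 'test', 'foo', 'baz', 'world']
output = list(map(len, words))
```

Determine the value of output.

Step 1: Map len() to each word:
  'bar' -> 3
  'data' -> 4
  'hello' -> 5
  'test' -> 4
  'foo' -> 3
  'baz' -> 3
  'world' -> 5
Therefore output = [3, 4, 5, 4, 3, 3, 5].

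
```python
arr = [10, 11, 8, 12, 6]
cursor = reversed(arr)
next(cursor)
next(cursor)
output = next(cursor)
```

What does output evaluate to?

Step 1: reversed([10, 11, 8, 12, 6]) gives iterator: [6, 12, 8, 11, 10].
Step 2: First next() = 6, second next() = 12.
Step 3: Third next() = 8.
Therefore output = 8.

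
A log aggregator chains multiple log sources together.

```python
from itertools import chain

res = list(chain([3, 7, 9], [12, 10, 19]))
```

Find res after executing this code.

Step 1: chain() concatenates iterables: [3, 7, 9] + [12, 10, 19].
Therefore res = [3, 7, 9, 12, 10, 19].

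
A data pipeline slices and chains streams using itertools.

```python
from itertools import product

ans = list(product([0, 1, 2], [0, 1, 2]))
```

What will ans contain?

Step 1: product([0, 1, 2], [0, 1, 2]) gives all pairs:
  (0, 0)
  (0, 1)
  (0, 2)
  (1, 0)
  (1, 1)
  (1, 2)
  (2, 0)
  (2, 1)
  (2, 2)
Therefore ans = [(0, 0), (0, 1), (0, 2), (1, 0), (1, 1), (1, 2), (2, 0), (2, 1), (2, 2)].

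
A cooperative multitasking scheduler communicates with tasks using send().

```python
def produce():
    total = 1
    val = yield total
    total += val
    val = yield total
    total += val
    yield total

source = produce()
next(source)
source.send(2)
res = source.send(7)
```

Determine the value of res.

Step 1: next() -> yield total=1.
Step 2: send(2) -> val=2, total = 1+2 = 3, yield 3.
Step 3: send(7) -> val=7, total = 3+7 = 10, yield 10.
Therefore res = 10.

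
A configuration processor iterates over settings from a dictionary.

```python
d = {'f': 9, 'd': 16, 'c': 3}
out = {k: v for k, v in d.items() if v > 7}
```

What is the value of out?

Step 1: Filter items where value > 7:
  'f': 9 > 7: kept
  'd': 16 > 7: kept
  'c': 3 <= 7: removed
Therefore out = {'f': 9, 'd': 16}.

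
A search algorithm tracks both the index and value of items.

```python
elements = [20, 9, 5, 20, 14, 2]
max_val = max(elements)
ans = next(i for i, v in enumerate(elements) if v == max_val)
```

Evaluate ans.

Step 1: max([20, 9, 5, 20, 14, 2]) = 20.
Step 2: Find first index where value == 20:
  Index 0: 20 == 20, found!
Therefore ans = 0.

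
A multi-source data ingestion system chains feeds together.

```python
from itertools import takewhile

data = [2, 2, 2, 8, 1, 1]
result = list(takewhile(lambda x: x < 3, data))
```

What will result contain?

Step 1: takewhile stops at first element >= 3:
  2 < 3: take
  2 < 3: take
  2 < 3: take
  8 >= 3: stop
Therefore result = [2, 2, 2].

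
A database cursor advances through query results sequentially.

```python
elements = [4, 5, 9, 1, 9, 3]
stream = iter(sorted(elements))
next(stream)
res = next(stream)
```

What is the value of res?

Step 1: sorted([4, 5, 9, 1, 9, 3]) = [1, 3, 4, 5, 9, 9].
Step 2: Create iterator and skip 1 elements.
Step 3: next() returns 3.
Therefore res = 3.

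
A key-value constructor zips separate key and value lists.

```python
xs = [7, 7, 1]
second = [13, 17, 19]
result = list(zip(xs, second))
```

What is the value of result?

Step 1: zip pairs elements at same index:
  Index 0: (7, 13)
  Index 1: (7, 17)
  Index 2: (1, 19)
Therefore result = [(7, 13), (7, 17), (1, 19)].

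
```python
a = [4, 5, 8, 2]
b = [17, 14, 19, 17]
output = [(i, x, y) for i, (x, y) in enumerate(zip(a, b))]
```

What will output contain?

Step 1: enumerate(zip(a, b)) gives index with paired elements:
  i=0: (4, 17)
  i=1: (5, 14)
  i=2: (8, 19)
  i=3: (2, 17)
Therefore output = [(0, 4, 17), (1, 5, 14), (2, 8, 19), (3, 2, 17)].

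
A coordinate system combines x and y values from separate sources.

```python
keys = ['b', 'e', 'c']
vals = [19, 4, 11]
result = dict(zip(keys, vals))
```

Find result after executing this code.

Step 1: zip pairs keys with values:
  'b' -> 19
  'e' -> 4
  'c' -> 11
Therefore result = {'b': 19, 'e': 4, 'c': 11}.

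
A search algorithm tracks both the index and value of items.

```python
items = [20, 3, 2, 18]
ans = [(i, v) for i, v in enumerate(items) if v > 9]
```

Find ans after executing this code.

Step 1: Filter enumerate([20, 3, 2, 18]) keeping v > 9:
  (0, 20): 20 > 9, included
  (1, 3): 3 <= 9, excluded
  (2, 2): 2 <= 9, excluded
  (3, 18): 18 > 9, included
Therefore ans = [(0, 20), (3, 18)].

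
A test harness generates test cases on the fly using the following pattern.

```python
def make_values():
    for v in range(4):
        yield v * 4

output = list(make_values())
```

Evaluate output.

Step 1: For each v in range(4), yield v * 4:
  v=0: yield 0 * 4 = 0
  v=1: yield 1 * 4 = 4
  v=2: yield 2 * 4 = 8
  v=3: yield 3 * 4 = 12
Therefore output = [0, 4, 8, 12].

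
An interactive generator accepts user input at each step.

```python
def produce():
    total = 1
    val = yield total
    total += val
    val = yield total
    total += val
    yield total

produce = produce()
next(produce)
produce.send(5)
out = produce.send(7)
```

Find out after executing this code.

Step 1: next() -> yield total=1.
Step 2: send(5) -> val=5, total = 1+5 = 6, yield 6.
Step 3: send(7) -> val=7, total = 6+7 = 13, yield 13.
Therefore out = 13.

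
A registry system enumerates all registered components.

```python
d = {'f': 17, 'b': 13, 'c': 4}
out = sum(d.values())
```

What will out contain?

Step 1: d.values() = [17, 13, 4].
Step 2: sum = 34.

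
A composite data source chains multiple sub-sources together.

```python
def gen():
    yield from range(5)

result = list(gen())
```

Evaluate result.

Step 1: yield from delegates to the iterable, yielding each element.
Step 2: Collected values: [0, 1, 2, 3, 4].
Therefore result = [0, 1, 2, 3, 4].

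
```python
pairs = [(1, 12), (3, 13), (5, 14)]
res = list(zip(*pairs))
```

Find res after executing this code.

Step 1: zip(*pairs) transposes: unzips [(1, 12), (3, 13), (5, 14)] into separate sequences.
Step 2: First elements: (1, 3, 5), second elements: (12, 13, 14).
Therefore res = [(1, 3, 5), (12, 13, 14)].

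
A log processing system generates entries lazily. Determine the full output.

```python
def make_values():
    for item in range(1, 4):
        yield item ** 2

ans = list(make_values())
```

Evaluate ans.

Step 1: For each item in range(1, 4), yield item**2:
  item=1: yield 1**2 = 1
  item=2: yield 2**2 = 4
  item=3: yield 3**2 = 9
Therefore ans = [1, 4, 9].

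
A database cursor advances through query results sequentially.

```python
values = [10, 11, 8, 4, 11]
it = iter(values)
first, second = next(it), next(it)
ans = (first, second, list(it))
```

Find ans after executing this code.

Step 1: Create iterator over [10, 11, 8, 4, 11].
Step 2: first = 10, second = 11.
Step 3: Remaining elements: [8, 4, 11].
Therefore ans = (10, 11, [8, 4, 11]).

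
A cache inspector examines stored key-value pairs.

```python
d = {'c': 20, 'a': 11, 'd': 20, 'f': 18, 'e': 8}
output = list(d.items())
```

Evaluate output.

Step 1: d.items() returns (key, value) pairs in insertion order.
Therefore output = [('c', 20), ('a', 11), ('d', 20), ('f', 18), ('e', 8)].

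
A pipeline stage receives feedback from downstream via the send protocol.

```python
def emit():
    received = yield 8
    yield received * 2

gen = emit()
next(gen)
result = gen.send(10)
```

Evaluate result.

Step 1: next(gen) advances to first yield, producing 8.
Step 2: send(10) resumes, received = 10.
Step 3: yield received * 2 = 10 * 2 = 20.
Therefore result = 20.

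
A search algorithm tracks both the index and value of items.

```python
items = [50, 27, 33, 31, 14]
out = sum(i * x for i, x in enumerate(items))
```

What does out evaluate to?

Step 1: Compute i * x for each (i, x) in enumerate([50, 27, 33, 31, 14]):
  i=0, x=50: 0*50 = 0
  i=1, x=27: 1*27 = 27
  i=2, x=33: 2*33 = 66
  i=3, x=31: 3*31 = 93
  i=4, x=14: 4*14 = 56
Step 2: sum = 0 + 27 + 66 + 93 + 56 = 242.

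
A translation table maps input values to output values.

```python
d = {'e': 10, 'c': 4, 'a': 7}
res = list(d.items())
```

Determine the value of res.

Step 1: d.items() returns (key, value) pairs in insertion order.
Therefore res = [('e', 10), ('c', 4), ('a', 7)].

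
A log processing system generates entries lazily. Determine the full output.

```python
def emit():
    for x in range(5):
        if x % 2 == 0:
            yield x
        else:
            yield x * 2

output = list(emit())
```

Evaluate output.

Step 1: For each x in range(5), yield x if even, else x*2:
  x=0 (even): yield 0
  x=1 (odd): yield 1*2 = 2
  x=2 (even): yield 2
  x=3 (odd): yield 3*2 = 6
  x=4 (even): yield 4
Therefore output = [0, 2, 2, 6, 4].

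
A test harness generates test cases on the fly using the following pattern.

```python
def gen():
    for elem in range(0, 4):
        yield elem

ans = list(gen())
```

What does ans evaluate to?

Step 1: The generator yields each value from range(0, 4).
Step 2: list() consumes all yields: [0, 1, 2, 3].
Therefore ans = [0, 1, 2, 3].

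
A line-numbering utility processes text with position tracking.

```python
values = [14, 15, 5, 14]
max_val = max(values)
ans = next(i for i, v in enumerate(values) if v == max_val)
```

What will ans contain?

Step 1: max([14, 15, 5, 14]) = 15.
Step 2: Find first index where value == 15:
  Index 0: 14 != 15
  Index 1: 15 == 15, found!
Therefore ans = 1.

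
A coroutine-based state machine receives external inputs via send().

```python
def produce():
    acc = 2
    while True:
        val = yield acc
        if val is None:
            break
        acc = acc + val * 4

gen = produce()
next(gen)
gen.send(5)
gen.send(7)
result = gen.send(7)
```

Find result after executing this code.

Step 1: next() -> yield acc=2.
Step 2: send(5) -> val=5, acc = 2 + 5*4 = 22, yield 22.
Step 3: send(7) -> val=7, acc = 22 + 7*4 = 50, yield 50.
Step 4: send(7) -> val=7, acc = 50 + 7*4 = 78, yield 78.
Therefore result = 78.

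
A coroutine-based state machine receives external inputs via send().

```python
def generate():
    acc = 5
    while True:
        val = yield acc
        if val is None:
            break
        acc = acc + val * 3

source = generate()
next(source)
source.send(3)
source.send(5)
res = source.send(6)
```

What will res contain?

Step 1: next() -> yield acc=5.
Step 2: send(3) -> val=3, acc = 5 + 3*3 = 14, yield 14.
Step 3: send(5) -> val=5, acc = 14 + 5*3 = 29, yield 29.
Step 4: send(6) -> val=6, acc = 29 + 6*3 = 47, yield 47.
Therefore res = 47.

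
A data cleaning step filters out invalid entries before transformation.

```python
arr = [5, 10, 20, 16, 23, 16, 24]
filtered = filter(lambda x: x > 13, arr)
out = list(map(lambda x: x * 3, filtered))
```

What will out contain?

Step 1: Filter arr for elements > 13:
  5: removed
  10: removed
  20: kept
  16: kept
  23: kept
  16: kept
  24: kept
Step 2: Map x * 3 on filtered [20, 16, 23, 16, 24]:
  20 -> 60
  16 -> 48
  23 -> 69
  16 -> 48
  24 -> 72
Therefore out = [60, 48, 69, 48, 72].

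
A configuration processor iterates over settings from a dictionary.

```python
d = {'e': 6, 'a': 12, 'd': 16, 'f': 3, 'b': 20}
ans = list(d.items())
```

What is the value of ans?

Step 1: d.items() returns (key, value) pairs in insertion order.
Therefore ans = [('e', 6), ('a', 12), ('d', 16), ('f', 3), ('b', 20)].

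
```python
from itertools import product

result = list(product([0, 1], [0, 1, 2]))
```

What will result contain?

Step 1: product([0, 1], [0, 1, 2]) gives all pairs:
  (0, 0)
  (0, 1)
  (0, 2)
  (1, 0)
  (1, 1)
  (1, 2)
Therefore result = [(0, 0), (0, 1), (0, 2), (1, 0), (1, 1), (1, 2)].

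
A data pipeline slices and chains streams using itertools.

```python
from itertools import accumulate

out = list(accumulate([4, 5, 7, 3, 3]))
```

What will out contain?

Step 1: accumulate computes running sums:
  + 4 = 4
  + 5 = 9
  + 7 = 16
  + 3 = 19
  + 3 = 22
Therefore out = [4, 9, 16, 19, 22].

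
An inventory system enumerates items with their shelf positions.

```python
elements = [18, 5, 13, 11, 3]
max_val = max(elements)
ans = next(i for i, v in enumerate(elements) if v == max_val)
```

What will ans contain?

Step 1: max([18, 5, 13, 11, 3]) = 18.
Step 2: Find first index where value == 18:
  Index 0: 18 == 18, found!
Therefore ans = 0.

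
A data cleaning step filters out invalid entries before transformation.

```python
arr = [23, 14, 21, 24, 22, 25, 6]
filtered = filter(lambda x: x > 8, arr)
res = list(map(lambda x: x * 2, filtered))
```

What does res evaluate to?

Step 1: Filter arr for elements > 8:
  23: kept
  14: kept
  21: kept
  24: kept
  22: kept
  25: kept
  6: removed
Step 2: Map x * 2 on filtered [23, 14, 21, 24, 22, 25]:
  23 -> 46
  14 -> 28
  21 -> 42
  24 -> 48
  22 -> 44
  25 -> 50
Therefore res = [46, 28, 42, 48, 44, 50].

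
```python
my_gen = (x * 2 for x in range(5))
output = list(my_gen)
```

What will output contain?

Step 1: For each x in range(5), compute x*2:
  x=0: 0*2 = 0
  x=1: 1*2 = 2
  x=2: 2*2 = 4
  x=3: 3*2 = 6
  x=4: 4*2 = 8
Therefore output = [0, 2, 4, 6, 8].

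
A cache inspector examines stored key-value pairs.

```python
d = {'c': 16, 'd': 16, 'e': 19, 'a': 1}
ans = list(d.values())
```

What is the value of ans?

Step 1: d.values() returns the dictionary values in insertion order.
Therefore ans = [16, 16, 19, 1].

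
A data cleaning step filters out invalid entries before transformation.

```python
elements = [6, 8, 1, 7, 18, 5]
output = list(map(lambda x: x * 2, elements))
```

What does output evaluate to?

Step 1: Apply lambda x: x * 2 to each element:
  6 -> 12
  8 -> 16
  1 -> 2
  7 -> 14
  18 -> 36
  5 -> 10
Therefore output = [12, 16, 2, 14, 36, 10].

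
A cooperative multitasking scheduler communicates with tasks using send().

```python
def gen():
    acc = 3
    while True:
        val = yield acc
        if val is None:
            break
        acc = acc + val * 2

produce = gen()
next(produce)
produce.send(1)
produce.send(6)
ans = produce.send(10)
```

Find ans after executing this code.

Step 1: next() -> yield acc=3.
Step 2: send(1) -> val=1, acc = 3 + 1*2 = 5, yield 5.
Step 3: send(6) -> val=6, acc = 5 + 6*2 = 17, yield 17.
Step 4: send(10) -> val=10, acc = 17 + 10*2 = 37, yield 37.
Therefore ans = 37.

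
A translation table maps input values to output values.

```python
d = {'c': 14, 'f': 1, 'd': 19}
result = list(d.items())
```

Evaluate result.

Step 1: d.items() returns (key, value) pairs in insertion order.
Therefore result = [('c', 14), ('f', 1), ('d', 19)].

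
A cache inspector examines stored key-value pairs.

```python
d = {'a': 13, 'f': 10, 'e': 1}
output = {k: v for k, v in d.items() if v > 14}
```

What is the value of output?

Step 1: Filter items where value > 14:
  'a': 13 <= 14: removed
  'f': 10 <= 14: removed
  'e': 1 <= 14: removed
Therefore output = {}.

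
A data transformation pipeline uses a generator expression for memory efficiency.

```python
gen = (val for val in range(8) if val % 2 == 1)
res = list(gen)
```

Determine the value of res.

Step 1: Filter range(8) keeping only odd values:
  val=0: even, excluded
  val=1: odd, included
  val=2: even, excluded
  val=3: odd, included
  val=4: even, excluded
  val=5: odd, included
  val=6: even, excluded
  val=7: odd, included
Therefore res = [1, 3, 5, 7].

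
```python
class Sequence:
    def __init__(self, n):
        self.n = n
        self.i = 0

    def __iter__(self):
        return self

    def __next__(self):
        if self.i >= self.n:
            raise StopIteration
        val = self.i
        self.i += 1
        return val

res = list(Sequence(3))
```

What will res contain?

Step 1: Sequence(3) creates an iterator counting 0 to 2.
Step 2: list() consumes all values: [0, 1, 2].
Therefore res = [0, 1, 2].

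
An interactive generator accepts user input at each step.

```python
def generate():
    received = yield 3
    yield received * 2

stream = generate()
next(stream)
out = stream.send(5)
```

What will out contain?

Step 1: next(stream) advances to first yield, producing 3.
Step 2: send(5) resumes, received = 5.
Step 3: yield received * 2 = 5 * 2 = 10.
Therefore out = 10.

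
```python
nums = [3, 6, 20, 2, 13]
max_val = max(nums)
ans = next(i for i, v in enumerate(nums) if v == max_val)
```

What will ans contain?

Step 1: max([3, 6, 20, 2, 13]) = 20.
Step 2: Find first index where value == 20:
  Index 0: 3 != 20
  Index 1: 6 != 20
  Index 2: 20 == 20, found!
Therefore ans = 2.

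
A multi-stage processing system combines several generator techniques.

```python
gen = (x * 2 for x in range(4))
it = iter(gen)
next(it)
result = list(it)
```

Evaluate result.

Step 1: Generator produces [0, 2, 4, 6].
Step 2: next(it) consumes first element (0).
Step 3: list(it) collects remaining: [2, 4, 6].
Therefore result = [2, 4, 6].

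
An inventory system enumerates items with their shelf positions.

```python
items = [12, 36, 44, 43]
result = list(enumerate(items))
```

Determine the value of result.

Step 1: enumerate pairs each element with its index:
  (0, 12)
  (1, 36)
  (2, 44)
  (3, 43)
Therefore result = [(0, 12), (1, 36), (2, 44), (3, 43)].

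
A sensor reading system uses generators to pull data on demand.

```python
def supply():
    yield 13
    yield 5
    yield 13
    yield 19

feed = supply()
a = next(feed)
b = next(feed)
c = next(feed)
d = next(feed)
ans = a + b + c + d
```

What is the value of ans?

Step 1: Create generator and consume all values:
  a = next(feed) = 13
  b = next(feed) = 5
  c = next(feed) = 13
  d = next(feed) = 19
Step 2: ans = 13 + 5 + 13 + 19 = 50.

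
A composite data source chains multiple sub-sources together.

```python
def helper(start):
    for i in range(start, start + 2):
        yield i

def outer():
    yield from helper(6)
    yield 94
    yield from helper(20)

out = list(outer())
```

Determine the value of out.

Step 1: outer() delegates to helper(6):
  yield 6
  yield 7
Step 2: yield 94
Step 3: Delegates to helper(20):
  yield 20
  yield 21
Therefore out = [6, 7, 94, 20, 21].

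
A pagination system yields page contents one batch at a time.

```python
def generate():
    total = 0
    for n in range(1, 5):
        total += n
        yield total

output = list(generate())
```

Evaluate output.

Step 1: Generator accumulates running sum:
  n=1: total = 1, yield 1
  n=2: total = 3, yield 3
  n=3: total = 6, yield 6
  n=4: total = 10, yield 10
Therefore output = [1, 3, 6, 10].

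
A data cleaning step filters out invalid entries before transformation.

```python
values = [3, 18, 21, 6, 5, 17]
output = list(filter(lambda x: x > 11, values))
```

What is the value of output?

Step 1: Filter elements > 11:
  3: removed
  18: kept
  21: kept
  6: removed
  5: removed
  17: kept
Therefore output = [18, 21, 17].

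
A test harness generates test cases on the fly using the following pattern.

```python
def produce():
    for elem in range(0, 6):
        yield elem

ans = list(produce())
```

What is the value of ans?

Step 1: The generator yields each value from range(0, 6).
Step 2: list() consumes all yields: [0, 1, 2, 3, 4, 5].
Therefore ans = [0, 1, 2, 3, 4, 5].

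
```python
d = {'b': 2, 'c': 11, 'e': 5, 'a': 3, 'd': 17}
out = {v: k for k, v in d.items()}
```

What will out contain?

Step 1: Invert dict (swap keys and values):
  'b': 2 -> 2: 'b'
  'c': 11 -> 11: 'c'
  'e': 5 -> 5: 'e'
  'a': 3 -> 3: 'a'
  'd': 17 -> 17: 'd'
Therefore out = {2: 'b', 11: 'c', 5: 'e', 3: 'a', 17: 'd'}.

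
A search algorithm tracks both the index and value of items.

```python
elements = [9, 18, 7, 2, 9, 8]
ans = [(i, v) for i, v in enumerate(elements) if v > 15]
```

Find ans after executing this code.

Step 1: Filter enumerate([9, 18, 7, 2, 9, 8]) keeping v > 15:
  (0, 9): 9 <= 15, excluded
  (1, 18): 18 > 15, included
  (2, 7): 7 <= 15, excluded
  (3, 2): 2 <= 15, excluded
  (4, 9): 9 <= 15, excluded
  (5, 8): 8 <= 15, excluded
Therefore ans = [(1, 18)].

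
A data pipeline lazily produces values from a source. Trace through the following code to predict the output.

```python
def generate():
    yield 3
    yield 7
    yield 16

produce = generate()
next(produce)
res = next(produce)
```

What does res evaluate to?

Step 1: generate() creates a generator.
Step 2: next(produce) yields 3 (consumed and discarded).
Step 3: next(produce) yields 7, assigned to res.
Therefore res = 7.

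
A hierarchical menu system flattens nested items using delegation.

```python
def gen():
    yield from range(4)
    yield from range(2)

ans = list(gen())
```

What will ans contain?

Step 1: Trace yields in order:
  yield 0
  yield 1
  yield 2
  yield 3
  yield 0
  yield 1
Therefore ans = [0, 1, 2, 3, 0, 1].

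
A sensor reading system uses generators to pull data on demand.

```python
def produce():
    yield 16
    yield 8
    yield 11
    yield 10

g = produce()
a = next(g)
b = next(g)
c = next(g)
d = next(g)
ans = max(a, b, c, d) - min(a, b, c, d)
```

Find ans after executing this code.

Step 1: Create generator and consume all values:
  a = next(g) = 16
  b = next(g) = 8
  c = next(g) = 11
  d = next(g) = 10
Step 2: max = 16, min = 8, ans = 16 - 8 = 8.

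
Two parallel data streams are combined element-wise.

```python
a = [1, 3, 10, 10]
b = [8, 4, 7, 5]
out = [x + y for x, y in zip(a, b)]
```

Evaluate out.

Step 1: Add corresponding elements:
  1 + 8 = 9
  3 + 4 = 7
  10 + 7 = 17
  10 + 5 = 15
Therefore out = [9, 7, 17, 15].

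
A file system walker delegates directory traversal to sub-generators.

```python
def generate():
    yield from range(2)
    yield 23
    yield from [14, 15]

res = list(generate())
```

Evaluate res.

Step 1: Trace yields in order:
  yield 0
  yield 1
  yield 23
  yield 14
  yield 15
Therefore res = [0, 1, 23, 14, 15].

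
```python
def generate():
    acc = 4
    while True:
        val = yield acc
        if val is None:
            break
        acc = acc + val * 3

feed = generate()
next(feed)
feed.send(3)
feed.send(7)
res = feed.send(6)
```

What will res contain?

Step 1: next() -> yield acc=4.
Step 2: send(3) -> val=3, acc = 4 + 3*3 = 13, yield 13.
Step 3: send(7) -> val=7, acc = 13 + 7*3 = 34, yield 34.
Step 4: send(6) -> val=6, acc = 34 + 6*3 = 52, yield 52.
Therefore res = 52.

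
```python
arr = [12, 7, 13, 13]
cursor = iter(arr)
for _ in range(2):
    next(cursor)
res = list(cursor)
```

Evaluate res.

Step 1: Create iterator over [12, 7, 13, 13].
Step 2: Advance 2 positions (consuming [12, 7]).
Step 3: list() collects remaining elements: [13, 13].
Therefore res = [13, 13].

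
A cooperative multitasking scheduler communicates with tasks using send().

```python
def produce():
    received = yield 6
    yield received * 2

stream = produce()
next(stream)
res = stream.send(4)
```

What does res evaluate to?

Step 1: next(stream) advances to first yield, producing 6.
Step 2: send(4) resumes, received = 4.
Step 3: yield received * 2 = 4 * 2 = 8.
Therefore res = 8.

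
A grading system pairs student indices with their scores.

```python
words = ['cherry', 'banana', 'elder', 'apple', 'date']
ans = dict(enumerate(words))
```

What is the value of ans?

Step 1: enumerate pairs indices with words:
  0 -> 'cherry'
  1 -> 'banana'
  2 -> 'elder'
  3 -> 'apple'
  4 -> 'date'
Therefore ans = {0: 'cherry', 1: 'banana', 2: 'elder', 3: 'apple', 4: 'date'}.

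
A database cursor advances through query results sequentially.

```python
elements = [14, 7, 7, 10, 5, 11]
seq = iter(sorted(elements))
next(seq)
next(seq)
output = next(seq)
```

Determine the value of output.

Step 1: sorted([14, 7, 7, 10, 5, 11]) = [5, 7, 7, 10, 11, 14].
Step 2: Create iterator and skip 2 elements.
Step 3: next() returns 7.
Therefore output = 7.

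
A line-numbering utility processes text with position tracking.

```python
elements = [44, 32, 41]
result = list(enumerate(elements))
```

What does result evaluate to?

Step 1: enumerate pairs each element with its index:
  (0, 44)
  (1, 32)
  (2, 41)
Therefore result = [(0, 44), (1, 32), (2, 41)].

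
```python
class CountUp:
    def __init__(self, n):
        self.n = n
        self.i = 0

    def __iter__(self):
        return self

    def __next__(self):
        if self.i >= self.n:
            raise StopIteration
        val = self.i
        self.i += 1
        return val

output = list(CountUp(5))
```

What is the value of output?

Step 1: CountUp(5) creates an iterator counting 0 to 4.
Step 2: list() consumes all values: [0, 1, 2, 3, 4].
Therefore output = [0, 1, 2, 3, 4].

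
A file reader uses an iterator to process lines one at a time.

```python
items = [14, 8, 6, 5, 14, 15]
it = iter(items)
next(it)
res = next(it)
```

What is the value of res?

Step 1: Create iterator over [14, 8, 6, 5, 14, 15].
Step 2: next() consumes 14.
Step 3: next() returns 8.
Therefore res = 8.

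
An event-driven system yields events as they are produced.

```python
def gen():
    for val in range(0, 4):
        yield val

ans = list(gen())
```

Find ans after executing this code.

Step 1: The generator yields each value from range(0, 4).
Step 2: list() consumes all yields: [0, 1, 2, 3].
Therefore ans = [0, 1, 2, 3].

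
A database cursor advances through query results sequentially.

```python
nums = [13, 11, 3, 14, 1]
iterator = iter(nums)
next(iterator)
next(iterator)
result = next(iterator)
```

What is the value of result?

Step 1: Create iterator over [13, 11, 3, 14, 1].
Step 2: next() consumes 13.
Step 3: next() consumes 11.
Step 4: next() returns 3.
Therefore result = 3.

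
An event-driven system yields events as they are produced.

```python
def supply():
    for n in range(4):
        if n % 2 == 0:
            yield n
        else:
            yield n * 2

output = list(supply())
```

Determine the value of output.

Step 1: For each n in range(4), yield n if even, else n*2:
  n=0 (even): yield 0
  n=1 (odd): yield 1*2 = 2
  n=2 (even): yield 2
  n=3 (odd): yield 3*2 = 6
Therefore output = [0, 2, 2, 6].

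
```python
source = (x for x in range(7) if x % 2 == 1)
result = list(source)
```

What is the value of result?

Step 1: Filter range(7) keeping only odd values:
  x=0: even, excluded
  x=1: odd, included
  x=2: even, excluded
  x=3: odd, included
  x=4: even, excluded
  x=5: odd, included
  x=6: even, excluded
Therefore result = [1, 3, 5].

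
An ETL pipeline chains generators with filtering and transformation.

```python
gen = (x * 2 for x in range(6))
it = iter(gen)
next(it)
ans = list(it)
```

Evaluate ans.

Step 1: Generator produces [0, 2, 4, 6, 8, 10].
Step 2: next(it) consumes first element (0).
Step 3: list(it) collects remaining: [2, 4, 6, 8, 10].
Therefore ans = [2, 4, 6, 8, 10].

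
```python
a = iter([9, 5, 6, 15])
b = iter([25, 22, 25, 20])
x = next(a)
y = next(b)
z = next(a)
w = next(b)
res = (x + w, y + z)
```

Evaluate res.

Step 1: a iterates [9, 5, 6, 15], b iterates [25, 22, 25, 20].
Step 2: x = next(a) = 9, y = next(b) = 25.
Step 3: z = next(a) = 5, w = next(b) = 22.
Step 4: res = (9 + 22, 25 + 5) = (31, 30).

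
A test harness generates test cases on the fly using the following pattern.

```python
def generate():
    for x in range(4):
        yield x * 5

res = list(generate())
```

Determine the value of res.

Step 1: For each x in range(4), yield x * 5:
  x=0: yield 0 * 5 = 0
  x=1: yield 1 * 5 = 5
  x=2: yield 2 * 5 = 10
  x=3: yield 3 * 5 = 15
Therefore res = [0, 5, 10, 15].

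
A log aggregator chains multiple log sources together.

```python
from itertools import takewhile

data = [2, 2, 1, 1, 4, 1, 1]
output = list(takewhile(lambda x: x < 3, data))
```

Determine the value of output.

Step 1: takewhile stops at first element >= 3:
  2 < 3: take
  2 < 3: take
  1 < 3: take
  1 < 3: take
  4 >= 3: stop
Therefore output = [2, 2, 1, 1].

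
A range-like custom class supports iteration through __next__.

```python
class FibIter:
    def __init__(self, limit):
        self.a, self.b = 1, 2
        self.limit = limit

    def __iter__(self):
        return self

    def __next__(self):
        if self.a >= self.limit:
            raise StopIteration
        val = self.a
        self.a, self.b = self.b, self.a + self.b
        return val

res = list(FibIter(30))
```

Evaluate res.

Step 1: Fibonacci-like sequence (a=1, b=2) until >= 30:
  Yield 1, then a,b = 2,3
  Yield 2, then a,b = 3,5
  Yield 3, then a,b = 5,8
  Yield 5, then a,b = 8,13
  Yield 8, then a,b = 13,21
  Yield 13, then a,b = 21,34
  Yield 21, then a,b = 34,55
Step 2: 34 >= 30, stop.
Therefore res = [1, 2, 3, 5, 8, 13, 21].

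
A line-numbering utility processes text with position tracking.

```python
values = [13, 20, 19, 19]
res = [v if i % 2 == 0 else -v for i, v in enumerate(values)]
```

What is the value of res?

Step 1: For each (i, v), keep v if i is even, negate if odd:
  i=0 (even): keep 13
  i=1 (odd): negate to -20
  i=2 (even): keep 19
  i=3 (odd): negate to -19
Therefore res = [13, -20, 19, -19].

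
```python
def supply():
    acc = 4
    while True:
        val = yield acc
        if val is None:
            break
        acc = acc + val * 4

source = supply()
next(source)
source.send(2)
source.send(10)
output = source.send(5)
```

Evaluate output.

Step 1: next() -> yield acc=4.
Step 2: send(2) -> val=2, acc = 4 + 2*4 = 12, yield 12.
Step 3: send(10) -> val=10, acc = 12 + 10*4 = 52, yield 52.
Step 4: send(5) -> val=5, acc = 52 + 5*4 = 72, yield 72.
Therefore output = 72.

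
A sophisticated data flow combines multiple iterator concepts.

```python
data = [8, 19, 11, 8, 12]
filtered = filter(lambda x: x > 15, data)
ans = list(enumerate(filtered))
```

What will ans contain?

Step 1: Filter [8, 19, 11, 8, 12] for > 15: [19].
Step 2: enumerate re-indexes from 0: [(0, 19)].
Therefore ans = [(0, 19)].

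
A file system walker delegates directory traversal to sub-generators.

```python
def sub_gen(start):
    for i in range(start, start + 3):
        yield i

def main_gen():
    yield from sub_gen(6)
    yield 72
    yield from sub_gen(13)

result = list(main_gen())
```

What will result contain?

Step 1: main_gen() delegates to sub_gen(6):
  yield 6
  yield 7
  yield 8
Step 2: yield 72
Step 3: Delegates to sub_gen(13):
  yield 13
  yield 14
  yield 15
Therefore result = [6, 7, 8, 72, 13, 14, 15].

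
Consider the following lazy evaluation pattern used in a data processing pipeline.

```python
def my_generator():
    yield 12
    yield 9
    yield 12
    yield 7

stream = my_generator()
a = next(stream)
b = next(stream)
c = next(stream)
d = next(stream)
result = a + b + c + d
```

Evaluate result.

Step 1: Create generator and consume all values:
  a = next(stream) = 12
  b = next(stream) = 9
  c = next(stream) = 12
  d = next(stream) = 7
Step 2: result = 12 + 9 + 12 + 7 = 40.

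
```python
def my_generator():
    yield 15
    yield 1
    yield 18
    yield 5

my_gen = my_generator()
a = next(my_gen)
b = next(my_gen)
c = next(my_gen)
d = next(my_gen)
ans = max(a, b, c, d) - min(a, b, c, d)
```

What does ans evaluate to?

Step 1: Create generator and consume all values:
  a = next(my_gen) = 15
  b = next(my_gen) = 1
  c = next(my_gen) = 18
  d = next(my_gen) = 5
Step 2: max = 18, min = 1, ans = 18 - 1 = 17.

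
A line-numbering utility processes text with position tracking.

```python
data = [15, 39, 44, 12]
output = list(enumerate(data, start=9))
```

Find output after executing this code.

Step 1: enumerate with start=9:
  (9, 15)
  (10, 39)
  (11, 44)
  (12, 12)
Therefore output = [(9, 15), (10, 39), (11, 44), (12, 12)].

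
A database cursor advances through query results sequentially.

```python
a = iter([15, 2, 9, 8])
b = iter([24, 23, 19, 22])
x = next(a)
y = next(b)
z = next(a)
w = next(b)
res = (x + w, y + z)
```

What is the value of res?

Step 1: a iterates [15, 2, 9, 8], b iterates [24, 23, 19, 22].
Step 2: x = next(a) = 15, y = next(b) = 24.
Step 3: z = next(a) = 2, w = next(b) = 23.
Step 4: res = (15 + 23, 24 + 2) = (38, 26).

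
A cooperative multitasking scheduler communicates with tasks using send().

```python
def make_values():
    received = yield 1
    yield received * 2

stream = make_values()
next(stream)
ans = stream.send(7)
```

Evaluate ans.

Step 1: next(stream) advances to first yield, producing 1.
Step 2: send(7) resumes, received = 7.
Step 3: yield received * 2 = 7 * 2 = 14.
Therefore ans = 14.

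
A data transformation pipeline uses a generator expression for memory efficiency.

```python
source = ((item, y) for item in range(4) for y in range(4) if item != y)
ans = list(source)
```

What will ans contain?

Step 1: Nested generator over range(4) x range(4) where item != y:
  (0, 0): excluded (item == y)
  (0, 1): included
  (0, 2): included
  (0, 3): included
  (1, 0): included
  (1, 1): excluded (item == y)
  (1, 2): included
  (1, 3): included
  (2, 0): included
  (2, 1): included
  (2, 2): excluded (item == y)
  (2, 3): included
  (3, 0): included
  (3, 1): included
  (3, 2): included
  (3, 3): excluded (item == y)
Therefore ans = [(0, 1), (0, 2), (0, 3), (1, 0), (1, 2), (1, 3), (2, 0), (2, 1), (2, 3), (3, 0), (3, 1), (3, 2)].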